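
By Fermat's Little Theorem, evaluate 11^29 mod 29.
By Fermat: 11^{28} ≡ 1 (mod 29). So 11^{29} = 11^{28} · 11^{1} ≡ 11^{1} ≡ 11 (mod 29)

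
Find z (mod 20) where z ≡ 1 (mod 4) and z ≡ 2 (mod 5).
M = 4 × 5 = 20. M₁ = 5, y₁ ≡ 1 (mod 4). M₂ = 4, y₂ ≡ 4 (mod 5). z = 1×5×1 + 2×4×4 ≡ 17 (mod 20)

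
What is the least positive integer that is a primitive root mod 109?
g = 6. Powers: [6, 36, 107, 97, 37, 4, 24, 35, 101, 61, ...] generates all 108 non-zero residues.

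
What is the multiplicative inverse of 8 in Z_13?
Since 13 is prime, by Fermat 8^(-1) ≡ 8^{11} ≡ 5 mod 13. Verify: 8 × 5 = 40 ≡ 1 mod 13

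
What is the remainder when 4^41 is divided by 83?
By repeated squaring mod 83: 4^{1}≡4, 4^{2}≡16, 4^{4}≡7, 4^{8}≡49, 4^{16}≡77, 4^{32}≡36. Then 4^{41} = 4^{32+8+1} ≡ 36 × 49 × 4 ≡ 1 mod 83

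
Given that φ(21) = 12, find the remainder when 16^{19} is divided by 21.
By Euler: 16^{12} ≡ 1 (mod 21) since gcd(16, 21) = 1. 19 = 1×12 + 7. So 16^{19} ≡ 16^{7} ≡ 16 (mod 21)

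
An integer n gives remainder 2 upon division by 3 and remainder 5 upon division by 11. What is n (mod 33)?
M = 3 × 11 = 33. M₁ = 11, y₁ ≡ 2 (mod 3). M₂ = 3, y₂ ≡ 4 (mod 11). n = 2×11×2 + 5×3×4 ≡ 5 (mod 33)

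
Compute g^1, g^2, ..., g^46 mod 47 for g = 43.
43^1, 43^2, ..., 43^{46} mod 47: [43, 16, 30, 21, 10, 7, 19, 18, 22, 6, 23, 2, 39, 32, 13, 42, 20, 14, 38, 36, 44, 12, 46, 4, 31, 17, 26, 37, 40, 28, 29, 25, 41, 24, 45, 8, 15, 34, 5, 27, 33, 9, 11, 3, 35, 1]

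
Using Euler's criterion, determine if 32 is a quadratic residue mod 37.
By Euler's criterion: 32^{18} ≡ 36 (mod 37). Since this equals -1 (≡ 36), 32 is not a QR.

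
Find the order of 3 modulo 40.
Powers of 3 mod 40: 3^1≡3, 3^2≡9, 3^3≡27, 3^4≡1. Order = 4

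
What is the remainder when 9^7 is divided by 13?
By repeated squaring (mod 13): 9^{1}≡9, 9^{2}≡3, 9^{4}≡9. Then 9^{7} = 9^{4+2+1} ≡ 9 × 3 × 9 ≡ 9 (mod 13)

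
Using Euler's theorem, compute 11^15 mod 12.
By Euler: 11^{4} ≡ 1 mod 12 since gcd(11, 12) = 1. 15 = 3×4 + 3. So 11^{15} ≡ 11^{3} ≡ 11 mod 12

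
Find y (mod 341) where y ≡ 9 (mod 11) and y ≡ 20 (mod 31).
M = 11 × 31 = 341. M₁ = 31, y₁ ≡ 5 (mod 11). M₂ = 11, y₂ ≡ 17 (mod 31). y = 9×31×5 + 20×11×17 ≡ 20 (mod 341)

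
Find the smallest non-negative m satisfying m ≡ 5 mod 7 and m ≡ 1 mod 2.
M = 7 × 2 = 14. M₁ = 2, y₁ ≡ 4 mod 7. M₂ = 7, y₂ ≡ 1 mod 2. m = 5×2×4 + 1×7×1 ≡ 5 mod 14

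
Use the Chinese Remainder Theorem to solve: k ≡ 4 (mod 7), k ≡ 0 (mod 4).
M = 7 × 4 = 28. M₁ = 4, y₁ ≡ 2 (mod 7). M₂ = 7, y₂ ≡ 3 (mod 4). k = 4×4×2 + 0×7×3 ≡ 4 (mod 28)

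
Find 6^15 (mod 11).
Using Fermat: 6^{10} ≡ 1 (mod 11). 15 ≡ 5 (mod 10). So 6^{15} ≡ 6^{5} ≡ 10 (mod 11)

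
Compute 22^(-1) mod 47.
Since 47 is prime, by Fermat 22^(-1) ≡ 22^{45} ≡ 15 mod 47. Verify: 22 × 15 = 330 ≡ 1 mod 47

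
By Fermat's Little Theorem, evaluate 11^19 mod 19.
By Fermat: 11^{18} ≡ 1 (mod 19). So 11^{19} = 11^{18} · 11^{1} ≡ 11^{1} ≡ 11 (mod 19)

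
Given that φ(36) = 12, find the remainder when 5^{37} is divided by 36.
By Euler: 5^{12} ≡ 1 mod 36 since gcd(5, 36) = 1. 37 = 3×12 + 1. So 5^{37} ≡ 5^{1} ≡ 5 mod 36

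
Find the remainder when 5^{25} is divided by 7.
By Fermat: 5^{6} ≡ 1 mod 7. 25 = 4×6 + 1. So 5^{25} ≡ 5^{1} ≡ 5 mod 7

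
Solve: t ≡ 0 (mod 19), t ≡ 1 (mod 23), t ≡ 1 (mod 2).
M = 19 × 23 × 2 = 874. M₁ = 46, y₁ ≡ 12 (mod 19). M₂ = 38, y₂ ≡ 20 (mod 23). M₃ = 437, y₃ ≡ 1 (mod 2). t = 0×46×12 + 1×38×20 + 1×437×1 ≡ 323 (mod 874)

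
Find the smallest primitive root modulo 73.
g = 5. Powers: [5, 25, 52, 41, 59, 3, 15, 2, 10, 50, ...] generates all 72 non-zero residues.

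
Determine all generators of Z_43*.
There are φ(42) = 12 primitive roots mod 43: {3, 5, 12, 18, 19, 20, 26, 28, 29, 30, 33, 34}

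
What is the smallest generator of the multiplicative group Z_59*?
g = 2. Powers: [2, 4, 8, 16, 32, 5, 10, 20, 40, ...] generates all 58 non-zero residues.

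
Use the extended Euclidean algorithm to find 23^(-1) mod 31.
Extended GCD: 23(-4) + 31(3) = 1. So 23^(-1) ≡ -4 ≡ 27 mod 31. Verify: 23 × 27 = 621 ≡ 1 mod 31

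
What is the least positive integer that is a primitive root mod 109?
g = 6. Powers: [6, 36, 107, 97, 37, 4, 24, 35, 101, ...] generates all 108 non-zero residues.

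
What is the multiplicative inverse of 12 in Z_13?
Since 13 is prime, by Fermat 12^(-1) ≡ 12^{11} ≡ 12 mod 13. Verify: 12 × 12 = 144 ≡ 1 mod 13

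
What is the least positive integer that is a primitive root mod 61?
g = 2. For each prime q|60: 2^{30}≡60, 2^{20}≡47, 2^{12}≡9, none ≡ 1, so ord_61(2) = 60 and 2 is a primitive root.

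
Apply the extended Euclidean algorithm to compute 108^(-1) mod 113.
Extended GCD: 108(45) + 113(-43) = 1. So 108^(-1) ≡ 45 (mod 113). Verify: 108 × 45 = 4860 ≡ 1 (mod 113)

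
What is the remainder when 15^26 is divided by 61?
By repeated squaring mod 61: 15^{1}≡15, 15^{2}≡42, 15^{4}≡56, 15^{8}≡25, 15^{16}≡15. Then 15^{26} = 15^{16+8+2} ≡ 15 × 25 × 42 ≡ 12 mod 61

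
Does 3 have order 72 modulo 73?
3^{12} ≡ 1 mod 73 and 12 < 72, so ord_73(3) = 12 ≠ 72 and 3 is not a primitive root.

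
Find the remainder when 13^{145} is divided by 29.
By Fermat: 13^{28} ≡ 1 mod 29. 145 = 5×28 + 5. So 13^{145} ≡ 13^{5} ≡ 6 mod 29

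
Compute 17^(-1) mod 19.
Since 19 is prime, by Fermat 17^(-1) ≡ 17^{17} ≡ 9 mod 19. Verify: 17 × 9 = 153 ≡ 1 mod 19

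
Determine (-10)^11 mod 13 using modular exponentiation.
By repeated squaring (mod 13): (-10)^{1}≡3, (-10)^{2}≡9, (-10)^{4}≡3, (-10)^{8}≡9. Then (-10)^{11} = (-10)^{8+2+1} ≡ 9 × 9 × 3 ≡ 9 (mod 13)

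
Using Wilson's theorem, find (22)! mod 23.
By Wilson's theorem, (22)! ≡ -1 ≡ 22 (mod 23)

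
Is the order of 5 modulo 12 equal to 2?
Powers of 5 mod 12: 5^1≡5, 5^2≡1. First k with 5^k≡1 is k=2. Yes, ord_12(5) = 2.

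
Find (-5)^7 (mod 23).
By repeated squaring (mod 23): (-5)^{1}≡18, (-5)^{2}≡2, (-5)^{4}≡4. Then (-5)^{7} = (-5)^{4+2+1} ≡ 4 × 2 × 18 ≡ 6 (mod 23)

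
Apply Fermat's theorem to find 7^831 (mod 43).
By Fermat: 7^{42} ≡ 1 (mod 43). 831 ≡ 33 (mod 42). So 7^{831} ≡ 7^{33} ≡ 42 (mod 43)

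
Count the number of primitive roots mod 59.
There are φ(59-1) = φ(58) = 28 primitive roots modulo 59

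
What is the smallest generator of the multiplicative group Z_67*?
g = 2. Powers: [2, 4, 8, 16, 32, 64, 61, ...] generates all 66 non-zero residues.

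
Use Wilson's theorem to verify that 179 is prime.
(178)! mod 179 = 178. Since this equals -1 (mod 179), Wilson confirms 179 is prime.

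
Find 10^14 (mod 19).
By repeated squaring (mod 19): 10^{1}≡10, 10^{2}≡5, 10^{4}≡6, 10^{8}≡17. Then 10^{14} = 10^{8+4+2} ≡ 17 × 6 × 5 ≡ 16 (mod 19)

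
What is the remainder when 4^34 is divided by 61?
By repeated squaring (mod 61): 4^{1}≡4, 4^{2}≡16, 4^{4}≡12, 4^{8}≡22, 4^{16}≡57, 4^{32}≡16. Then 4^{34} = 4^{32+2} ≡ 16 × 16 ≡ 12 (mod 61)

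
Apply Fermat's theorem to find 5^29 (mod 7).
By Fermat: 5^{6} ≡ 1 (mod 7). 29 = 4×6 + 5. So 5^{29} ≡ 5^{5} ≡ 3 (mod 7)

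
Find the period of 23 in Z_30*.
Powers of 23 mod 30: 23^1≡23, 23^2≡19, 23^3≡17, 23^4≡1. ord_30(23) = 4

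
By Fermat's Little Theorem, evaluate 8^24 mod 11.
By Fermat: 8^{10} ≡ 1 mod 11. 24 = 2×10 + 4. So 8^{24} ≡ 8^{4} ≡ 4 mod 11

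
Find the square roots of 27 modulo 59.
The square roots of 27 mod 59 are 26 and 33. Verify: 26² = 676 ≡ 27 mod 59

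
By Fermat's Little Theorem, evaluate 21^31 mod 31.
By Fermat: 21^{30} ≡ 1 (mod 31). So 21^{31} = 21^{30} · 21^{1} ≡ 21^{1} ≡ 21 (mod 31)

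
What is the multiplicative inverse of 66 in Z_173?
Since 173 is prime, by Fermat 66^(-1) ≡ 66^{171} ≡ 97 mod 173. Verify: 66 × 97 = 6402 ≡ 1 mod 173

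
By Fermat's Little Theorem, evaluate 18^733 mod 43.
By Fermat: 18^{42} ≡ 1 mod 43. 733 ≡ 19 mod 42. So 18^{733} ≡ 18^{19} ≡ 28 mod 43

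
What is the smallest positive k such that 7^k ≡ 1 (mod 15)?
Powers of 7 mod 15: 7^1≡7, 7^2≡4, 7^3≡13, 7^4≡1. ord_15(7) = 4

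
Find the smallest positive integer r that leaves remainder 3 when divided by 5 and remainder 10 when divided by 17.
M = 5 × 17 = 85. M₁ = 17, y₁ ≡ 3 mod 5. M₂ = 5, y₂ ≡ 7 mod 17. r = 3×17×3 + 10×5×7 ≡ 78 mod 85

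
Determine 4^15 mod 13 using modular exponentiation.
Using Fermat: 4^{12} ≡ 1 (mod 13). 15 ≡ 3 (mod 12). So 4^{15} ≡ 4^{3} ≡ 12 (mod 13)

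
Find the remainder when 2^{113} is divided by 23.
By Fermat: 2^{22} ≡ 1 mod 23. 113 = 5×22 + 3. So 2^{113} ≡ 2^{3} ≡ 8 mod 23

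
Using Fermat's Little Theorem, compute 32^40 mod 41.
By Fermat's Little Theorem, 32^{40} ≡ 1 (mod 41) since 41 is prime and gcd(32, 41) = 1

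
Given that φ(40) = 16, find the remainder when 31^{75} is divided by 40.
By Euler: 31^{16} ≡ 1 mod 40 since gcd(31, 40) = 1. 75 = 4×16 + 11. So 31^{75} ≡ 31^{11} ≡ 31 mod 40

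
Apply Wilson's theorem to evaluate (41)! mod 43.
(42)! = (41)! × (42) ≡ -1 mod 43. So (41)! ≡ -1 × (42)^(-1) ≡ (-1)×(-1) = 1 mod 43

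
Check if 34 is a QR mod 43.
By Euler's criterion: 34^{21} ≡ 42 (mod 43). Since this equals -1 (≡ 42), 34 is not a QR.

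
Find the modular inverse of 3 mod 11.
Since 11 is prime, by Fermat 3^(-1) ≡ 3^{9} ≡ 4 (mod 11). Verify: 3 × 4 = 12 ≡ 1 (mod 11)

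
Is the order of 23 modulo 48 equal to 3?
Powers of 23 mod 48: 23^1≡23, 23^2≡1. Already 23^2≡1, so the order is 2 < 3. No, the actual order is 2.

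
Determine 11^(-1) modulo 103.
Since 103 is prime, by Fermat 11^(-1) ≡ 11^{101} ≡ 75 mod 103. Verify: 11 × 75 = 825 ≡ 1 mod 103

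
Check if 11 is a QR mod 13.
By Euler's criterion: 11^{6} ≡ 12 mod 13. Since this equals -1 (≡ 12), 11 is not a QR.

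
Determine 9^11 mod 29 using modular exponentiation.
By repeated squaring mod 29: 9^{1}≡9, 9^{2}≡23, 9^{4}≡7, 9^{8}≡20. Then 9^{11} = 9^{8+2+1} ≡ 20 × 23 × 9 ≡ 22 mod 29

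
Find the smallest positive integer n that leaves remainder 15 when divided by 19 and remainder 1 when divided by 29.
M = 19 × 29 = 551. M₁ = 29, y₁ ≡ 2 (mod 19). M₂ = 19, y₂ ≡ 26 (mod 29). n = 15×29×2 + 1×19×26 ≡ 262 (mod 551)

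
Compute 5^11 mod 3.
Using Fermat: 5^{2} ≡ 1 (mod 3). 11 ≡ 1 (mod 2). So 5^{11} ≡ 5^{1} ≡ 2 (mod 3)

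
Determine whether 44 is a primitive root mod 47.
ord_47(44) divides 46. For each prime q|46: 44^{23}≡46, 44^{2}≡9, none ≡ 1. So 44 has order 46 and is a primitive root mod 47.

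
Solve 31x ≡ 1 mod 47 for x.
Since 47 is prime, by Fermat 31^(-1) ≡ 31^{45} ≡ 44 mod 47. Verify: 31 × 44 = 1364 ≡ 1 mod 47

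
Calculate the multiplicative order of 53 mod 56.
Powers of 53 mod 56: 53^1≡53, 53^2≡9, 53^3≡29, 53^4≡25, 53^5≡37, 53^6≡1. So the order of 53 is 6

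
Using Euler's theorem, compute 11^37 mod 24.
By Euler: 11^{8} ≡ 1 (mod 24) since gcd(11, 24) = 1. 37 = 4×8 + 5. So 11^{37} ≡ 11^{5} ≡ 11 (mod 24)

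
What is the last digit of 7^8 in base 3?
Using Fermat: 7^{2} ≡ 1 mod 3. 8 ≡ 0 mod 2. So 7^{8} ≡ 7^{0} ≡ 1 mod 3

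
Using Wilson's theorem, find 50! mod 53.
(52)! = (50)! × (51) × (52) ≡ -1 (mod 53). So (50)! ≡ -1 × [(52)(51)]^(-1) ≡ 26 (mod 53)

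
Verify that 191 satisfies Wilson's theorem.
(190)! mod 191 = 190. Since this equals -1 mod 191, Wilson confirms 191 is prime.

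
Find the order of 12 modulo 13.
Powers of 12 mod 13: 12^1≡12, 12^2≡1. Order = 2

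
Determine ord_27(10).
Powers of 10 mod 27: 10^1≡10, 10^2≡19, 10^3≡1. Order = 3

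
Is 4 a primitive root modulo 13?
4^{6} ≡ 1 (mod 13) and 6 < 12, so ord_13(4) = 6 ≠ 12 and 4 is not a primitive root.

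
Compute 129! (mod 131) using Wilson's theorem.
(130)! = (129)! × (130) ≡ -1 (mod 131). So (129)! ≡ -1 × (130)^(-1) ≡ (-1)×(-1) = 1 (mod 131)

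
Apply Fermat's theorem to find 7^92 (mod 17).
By Fermat: 7^{16} ≡ 1 (mod 17). 92 = 5×16 + 12. So 7^{92} ≡ 7^{12} ≡ 13 (mod 17)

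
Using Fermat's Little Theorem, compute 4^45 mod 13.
By Fermat: 4^{12} ≡ 1 (mod 13). 45 = 3×12 + 9. So 4^{45} ≡ 4^{9} ≡ 12 (mod 13)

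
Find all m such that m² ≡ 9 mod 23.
The square roots of 9 mod 23 are 3 and 20. Verify: 3² = 9 ≡ 9 mod 23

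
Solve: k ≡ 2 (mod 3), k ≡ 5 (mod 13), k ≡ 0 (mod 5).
M = 3 × 13 × 5 = 195. M₁ = 65, y₁ ≡ 2 (mod 3). M₂ = 15, y₂ ≡ 7 (mod 13). M₃ = 39, y₃ ≡ 4 (mod 5). k = 2×65×2 + 5×15×7 + 0×39×4 ≡ 5 (mod 195)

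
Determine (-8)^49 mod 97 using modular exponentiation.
By repeated squaring mod 97: (-8)^{1}≡89, (-8)^{2}≡64, (-8)^{4}≡22, (-8)^{8}≡96, (-8)^{16}≡1, (-8)^{32}≡1. Then (-8)^{49} = (-8)^{32+16+1} ≡ 1 × 1 × 89 ≡ 89 mod 97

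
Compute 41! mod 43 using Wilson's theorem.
(42)! = (41)! × (42) ≡ -1 mod 43. So (41)! ≡ -1 × (42)^(-1) ≡ (-1)×(-1) = 1 mod 43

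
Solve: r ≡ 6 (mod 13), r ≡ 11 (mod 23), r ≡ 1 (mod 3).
M = 13 × 23 × 3 = 897. M₁ = 69, y₁ ≡ 10 (mod 13). M₂ = 39, y₂ ≡ 13 (mod 23). M₃ = 299, y₃ ≡ 2 (mod 3). r = 6×69×10 + 11×39×13 + 1×299×2 ≡ 448 (mod 897)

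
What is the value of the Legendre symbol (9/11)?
(9/11) = 9^{5} mod 11 = 1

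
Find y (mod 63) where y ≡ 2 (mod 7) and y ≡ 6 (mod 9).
M = 7 × 9 = 63. M₁ = 9, y₁ ≡ 4 (mod 7). M₂ = 7, y₂ ≡ 4 (mod 9). y = 2×9×4 + 6×7×4 ≡ 51 (mod 63)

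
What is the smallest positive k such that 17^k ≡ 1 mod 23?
Powers of 17 mod 23: 17^1≡17, 17^2≡13, 17^3≡14, 17^4≡8, 17^5≡21, 17^6≡12, 17^7≡20, 17^8≡18, 17^9≡7, 17^10≡4, 17^11≡22, 17^12≡6, 17^13≡10, 17^14≡9, 17^15≡15, 17^16≡2, 17^17≡11, 17^18≡3, 17^19≡5, 17^20≡16, 17^21≡19, 17^22≡1. Order = 22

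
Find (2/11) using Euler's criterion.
(2/11) = 2^{5} mod 11 = -1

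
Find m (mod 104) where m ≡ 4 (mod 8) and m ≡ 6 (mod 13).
M = 8 × 13 = 104. M₁ = 13, y₁ ≡ 5 (mod 8). M₂ = 8, y₂ ≡ 5 (mod 13). m = 4×13×5 + 6×8×5 ≡ 84 (mod 104)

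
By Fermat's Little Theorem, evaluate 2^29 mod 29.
By Fermat: 2^{28} ≡ 1 (mod 29). So 2^{29} = 2^{28} · 2^{1} ≡ 2^{1} ≡ 2 (mod 29)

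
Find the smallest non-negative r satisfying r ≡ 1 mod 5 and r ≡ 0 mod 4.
M = 5 × 4 = 20. M₁ = 4, y₁ ≡ 4 mod 5. M₂ = 5, y₂ ≡ 1 mod 4. r = 1×4×4 + 0×5×1 ≡ 16 mod 20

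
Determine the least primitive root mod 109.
g = 6. Powers: [6, 36, 107, 97, 37, 4, 24, 35, ...] generates all 108 non-zero residues.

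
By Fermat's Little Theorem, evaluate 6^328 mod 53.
By Fermat: 6^{52} ≡ 1 mod 53. 328 ≡ 16 mod 52. So 6^{328} ≡ 6^{16} ≡ 49 mod 53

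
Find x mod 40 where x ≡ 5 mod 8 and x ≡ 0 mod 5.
M = 8 × 5 = 40. M₁ = 5, y₁ ≡ 5 mod 8. M₂ = 8, y₂ ≡ 2 mod 5. x = 5×5×5 + 0×8×2 ≡ 5 mod 40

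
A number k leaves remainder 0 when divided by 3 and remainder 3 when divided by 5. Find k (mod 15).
M = 3 × 5 = 15. M₁ = 5, y₁ ≡ 2 (mod 3). M₂ = 3, y₂ ≡ 2 (mod 5). k = 0×5×2 + 3×3×2 ≡ 3 (mod 15)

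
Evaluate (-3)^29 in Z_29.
Using Fermat: (-3)^{28} ≡ 1 (mod 29). 29 ≡ 1 (mod 28). So (-3)^{29} ≡ (-3)^{1} ≡ 26 (mod 29)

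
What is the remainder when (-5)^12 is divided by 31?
By repeated squaring mod 31: (-5)^{1}≡26, (-5)^{2}≡25, (-5)^{4}≡5, (-5)^{8}≡25. Then (-5)^{12} = (-5)^{8+4} ≡ 25 × 5 ≡ 1 mod 31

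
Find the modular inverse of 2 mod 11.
Since 11 is prime, by Fermat 2^(-1) ≡ 2^{9} ≡ 6 mod 11. Verify: 2 × 6 = 12 ≡ 1 mod 11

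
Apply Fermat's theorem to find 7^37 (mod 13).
By Fermat: 7^{12} ≡ 1 (mod 13). 37 = 3×12 + 1. So 7^{37} ≡ 7^{1} ≡ 7 (mod 13)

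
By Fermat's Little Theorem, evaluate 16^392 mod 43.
By Fermat: 16^{42} ≡ 1 mod 43. 392 ≡ 14 mod 42. So 16^{392} ≡ 16^{14} ≡ 1 mod 43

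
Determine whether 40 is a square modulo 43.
By Euler's criterion: 40^{21} ≡ 1 mod 43. Since this equals 1, 40 is a QR.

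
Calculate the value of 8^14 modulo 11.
Using Fermat: 8^{10} ≡ 1 mod 11. 14 ≡ 4 mod 10. So 8^{14} ≡ 8^{4} ≡ 4 mod 11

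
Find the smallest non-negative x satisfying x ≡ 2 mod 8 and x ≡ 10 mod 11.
M = 8 × 11 = 88. M₁ = 11, y₁ ≡ 3 mod 8. M₂ = 8, y₂ ≡ 7 mod 11. x = 2×11×3 + 10×8×7 ≡ 10 mod 88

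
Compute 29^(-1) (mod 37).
Since 37 is prime, by Fermat 29^(-1) ≡ 29^{35} ≡ 23 (mod 37). Verify: 29 × 23 = 667 ≡ 1 (mod 37)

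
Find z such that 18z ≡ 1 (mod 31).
Since 31 is prime, by Fermat 18^(-1) ≡ 18^{29} ≡ 19 (mod 31). Verify: 18 × 19 = 342 ≡ 1 (mod 31)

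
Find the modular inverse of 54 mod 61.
Since 61 is prime, by Fermat 54^(-1) ≡ 54^{59} ≡ 26 (mod 61). Verify: 54 × 26 = 1404 ≡ 1 (mod 61)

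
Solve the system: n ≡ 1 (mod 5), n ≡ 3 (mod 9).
M = 5 × 9 = 45. M₁ = 9, y₁ ≡ 4 (mod 5). M₂ = 5, y₂ ≡ 2 (mod 9). n = 1×9×4 + 3×5×2 ≡ 21 (mod 45)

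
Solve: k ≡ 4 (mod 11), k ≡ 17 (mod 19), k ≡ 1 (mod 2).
M = 11 × 19 × 2 = 418. M₁ = 38, y₁ ≡ 9 (mod 11). M₂ = 22, y₂ ≡ 13 (mod 19). M₃ = 209, y₃ ≡ 1 (mod 2). k = 4×38×9 + 17×22×13 + 1×209×1 ≡ 169 (mod 418)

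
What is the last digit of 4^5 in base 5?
Using Fermat: 4^{4} ≡ 1 (mod 5). 5 ≡ 1 (mod 4). So 4^{5} ≡ 4^{1} ≡ 4 (mod 5)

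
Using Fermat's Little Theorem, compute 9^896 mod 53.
By Fermat: 9^{52} ≡ 1 mod 53. 896 ≡ 12 mod 52. So 9^{896} ≡ 9^{12} ≡ 47 mod 53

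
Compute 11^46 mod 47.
Using Fermat: 11^{46} ≡ 1 (mod 47). 46 ≡ 0 (mod 46). So 11^{46} ≡ 11^{0} ≡ 1 (mod 47)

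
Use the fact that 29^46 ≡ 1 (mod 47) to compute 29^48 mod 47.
By Fermat: 29^{46} ≡ 1 (mod 47). So 29^{48} = 29^{46} · 29^{2} ≡ 29^{2} ≡ 42 (mod 47)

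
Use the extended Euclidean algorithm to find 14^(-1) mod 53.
Extended GCD: 14(19) + 53(-5) = 1. So 14^(-1) ≡ 19 mod 53. Verify: 14 × 19 = 266 ≡ 1 mod 53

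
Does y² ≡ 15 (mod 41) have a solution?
By Euler's criterion: 15^{20} ≡ 40 (mod 41). Since this equals -1 (≡ 40), 15 is not a QR.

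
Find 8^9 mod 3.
Using Fermat: 8^{2} ≡ 1 mod 3. 9 ≡ 1 mod 2. So 8^{9} ≡ 8^{1} ≡ 2 mod 3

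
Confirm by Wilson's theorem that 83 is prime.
(82)! mod 83 = 82. Since this equals -1 mod 83, Wilson confirms 83 is prime.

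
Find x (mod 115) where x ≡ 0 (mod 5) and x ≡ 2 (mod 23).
M = 5 × 23 = 115. M₁ = 23, y₁ ≡ 2 (mod 5). M₂ = 5, y₂ ≡ 14 (mod 23). x = 0×23×2 + 2×5×14 ≡ 25 (mod 115)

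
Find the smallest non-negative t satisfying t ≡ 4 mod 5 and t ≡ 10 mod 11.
M = 5 × 11 = 55. M₁ = 11, y₁ ≡ 1 mod 5. M₂ = 5, y₂ ≡ 9 mod 11. t = 4×11×1 + 10×5×9 ≡ 54 mod 55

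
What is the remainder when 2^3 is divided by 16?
2^{3} = 8 ≡ 8 mod 16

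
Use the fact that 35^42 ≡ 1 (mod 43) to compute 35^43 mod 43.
By Fermat: 35^{42} ≡ 1 (mod 43). So 35^{43} = 35^{42} · 35^{1} ≡ 35^{1} ≡ 35 (mod 43)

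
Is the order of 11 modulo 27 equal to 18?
Powers of 11 mod 27: 11^1≡11, 11^2≡13, 11^3≡8, 11^4≡7, 11^5≡23, 11^6≡10, 11^7≡2, 11^8≡22, 11^9≡26, 11^10≡16, 11^11≡14, 11^12≡19, 11^13≡20, 11^14≡4, 11^15≡17, 11^16≡25, 11^17≡5, 11^18≡1. First k with 11^k≡1 is k=18. Yes, ord_27(11) = 18.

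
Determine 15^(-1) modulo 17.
Since 17 is prime, by Fermat 15^(-1) ≡ 15^{15} ≡ 8 mod 17. Verify: 15 × 8 = 120 ≡ 1 mod 17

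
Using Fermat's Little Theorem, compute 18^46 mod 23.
By Fermat: 18^{22} ≡ 1 mod 23. 46 = 2×22 + 2. So 18^{46} ≡ 18^{2} ≡ 2 mod 23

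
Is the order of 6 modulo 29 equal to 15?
Powers of 6 mod 29: 6^1≡6, 6^2≡7, 6^3≡13, 6^4≡20, 6^5≡4, 6^6≡24, 6^7≡28, 6^8≡23, 6^9≡22, 6^10≡16, 6^11≡9, 6^12≡25, 6^13≡5, 6^14≡1. Already 6^14≡1, so the order is 14 < 15. No, the actual order is 14.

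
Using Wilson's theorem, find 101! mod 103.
(102)! = (101)! × (102) ≡ -1 mod 103. So (101)! ≡ -1 × (102)^(-1) ≡ (-1)×(-1) = 1 mod 103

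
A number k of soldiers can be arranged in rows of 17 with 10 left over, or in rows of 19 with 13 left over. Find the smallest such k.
M = 17 × 19 = 323. M₁ = 19, y₁ ≡ 9 (mod 17). M₂ = 17, y₂ ≡ 9 (mod 19). k = 10×19×9 + 13×17×9 ≡ 146 (mod 323)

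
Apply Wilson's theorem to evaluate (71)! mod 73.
(72)! = (71)! × (72) ≡ -1 (mod 73). So (71)! ≡ -1 × (72)^(-1) ≡ (-1)×(-1) = 1 (mod 73)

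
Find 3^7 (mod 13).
By repeated squaring (mod 13): 3^{1}≡3, 3^{2}≡9, 3^{4}≡3. Then 3^{7} = 3^{4+2+1} ≡ 3 × 9 × 3 ≡ 3 (mod 13)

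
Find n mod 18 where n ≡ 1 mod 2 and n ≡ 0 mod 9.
M = 2 × 9 = 18. M₁ = 9, y₁ ≡ 1 mod 2. M₂ = 2, y₂ ≡ 5 mod 9. n = 1×9×1 + 0×2×5 ≡ 9 mod 18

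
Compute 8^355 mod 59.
Using Fermat: 8^{58} ≡ 1 (mod 59). 355 ≡ 7 (mod 58). So 8^{355} ≡ 8^{7} ≡ 56 (mod 59)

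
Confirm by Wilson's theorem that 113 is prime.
(112)! mod 113 = 112. Since this equals -1 (mod 113), Wilson confirms 113 is prime.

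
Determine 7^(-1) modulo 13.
Since 13 is prime, by Fermat 7^(-1) ≡ 7^{11} ≡ 2 (mod 13). Verify: 7 × 2 = 14 ≡ 1 (mod 13)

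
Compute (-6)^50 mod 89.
By repeated squaring mod 89: (-6)^{1}≡83, (-6)^{2}≡36, (-6)^{4}≡50, (-6)^{8}≡8, (-6)^{16}≡64, (-6)^{32}≡2. Then (-6)^{50} = (-6)^{32+16+2} ≡ 2 × 64 × 36 ≡ 69 mod 89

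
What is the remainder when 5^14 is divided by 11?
Using Fermat: 5^{10} ≡ 1 mod 11. 14 ≡ 4 mod 10. So 5^{14} ≡ 5^{4} ≡ 9 mod 11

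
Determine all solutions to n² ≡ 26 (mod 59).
The square roots of 26 mod 59 are 12 and 47. Verify: 12² = 144 ≡ 26 (mod 59)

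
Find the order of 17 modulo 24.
Powers of 17 mod 24: 17^1≡17, 17^2≡1. ord_24(17) = 2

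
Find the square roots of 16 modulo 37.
The square roots of 16 mod 37 are 33 and 4. Verify: 33² = 1089 ≡ 16 mod 37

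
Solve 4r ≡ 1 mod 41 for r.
Since 41 is prime, by Fermat 4^(-1) ≡ 4^{39} ≡ 31 mod 41. Verify: 4 × 31 = 124 ≡ 1 mod 41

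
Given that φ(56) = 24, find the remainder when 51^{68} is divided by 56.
By Euler: 51^{24} ≡ 1 mod 56 since gcd(51, 56) = 1. 68 = 2×24 + 20. So 51^{68} ≡ 51^{20} ≡ 25 mod 56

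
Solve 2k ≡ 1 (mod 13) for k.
Since 13 is prime, by Fermat 2^(-1) ≡ 2^{11} ≡ 7 (mod 13). Verify: 2 × 7 = 14 ≡ 1 (mod 13)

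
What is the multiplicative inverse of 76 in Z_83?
Since 83 is prime, by Fermat 76^(-1) ≡ 76^{81} ≡ 71 (mod 83). Verify: 76 × 71 = 5396 ≡ 1 (mod 83)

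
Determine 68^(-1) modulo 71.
Since 71 is prime, by Fermat 68^(-1) ≡ 68^{69} ≡ 47 mod 71. Verify: 68 × 47 = 3196 ≡ 1 mod 71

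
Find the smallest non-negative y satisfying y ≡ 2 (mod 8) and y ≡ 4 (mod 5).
M = 8 × 5 = 40. M₁ = 5, y₁ ≡ 5 (mod 8). M₂ = 8, y₂ ≡ 2 (mod 5). y = 2×5×5 + 4×8×2 ≡ 34 (mod 40)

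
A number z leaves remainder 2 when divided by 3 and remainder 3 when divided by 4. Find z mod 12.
M = 3 × 4 = 12. M₁ = 4, y₁ ≡ 1 mod 3. M₂ = 3, y₂ ≡ 3 mod 4. z = 2×4×1 + 3×3×3 ≡ 11 mod 12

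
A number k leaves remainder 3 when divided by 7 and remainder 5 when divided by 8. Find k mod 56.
M = 7 × 8 = 56. M₁ = 8, y₁ ≡ 1 mod 7. M₂ = 7, y₂ ≡ 7 mod 8. k = 3×8×1 + 5×7×7 ≡ 45 mod 56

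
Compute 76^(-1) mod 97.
Since 97 is prime, by Fermat 76^(-1) ≡ 76^{95} ≡ 60 mod 97. Verify: 76 × 60 = 4560 ≡ 1 mod 97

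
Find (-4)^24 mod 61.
By repeated squaring mod 61: (-4)^{1}≡57, (-4)^{2}≡16, (-4)^{4}≡12, (-4)^{8}≡22, (-4)^{16}≡57. Then (-4)^{24} = (-4)^{16+8} ≡ 57 × 22 ≡ 34 mod 61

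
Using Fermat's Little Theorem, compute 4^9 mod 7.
By Fermat: 4^{6} ≡ 1 (mod 7). So 4^{9} = 4^{6} · 4^{3} ≡ 4^{3} ≡ 1 (mod 7)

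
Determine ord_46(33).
Powers of 33 mod 46: 33^1≡33, 33^2≡31, 33^3≡11, 33^4≡41, 33^5≡19, 33^6≡29, 33^7≡37, 33^8≡25, 33^9≡43, 33^10≡39, 33^11≡45, 33^12≡13, 33^13≡15, 33^14≡35, 33^15≡5, 33^16≡27, 33^17≡17, 33^18≡9, 33^19≡21, 33^20≡3, 33^21≡7, 33^22≡1. So the order of 33 is 22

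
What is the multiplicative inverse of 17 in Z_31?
Since 31 is prime, by Fermat 17^(-1) ≡ 17^{29} ≡ 11 mod 31. Verify: 17 × 11 = 187 ≡ 1 mod 31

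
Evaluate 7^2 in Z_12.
7^{2} = 49 ≡ 1 mod 12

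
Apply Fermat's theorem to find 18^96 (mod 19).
By Fermat: 18^{18} ≡ 1 (mod 19). 96 = 5×18 + 6. So 18^{96} ≡ 18^{6} ≡ 1 (mod 19)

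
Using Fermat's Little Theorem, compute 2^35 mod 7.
By Fermat: 2^{6} ≡ 1 mod 7. 35 = 5×6 + 5. So 2^{35} ≡ 2^{5} ≡ 4 mod 7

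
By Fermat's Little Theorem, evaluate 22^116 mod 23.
By Fermat: 22^{22} ≡ 1 (mod 23). 116 = 5×22 + 6. So 22^{116} ≡ 22^{6} ≡ 1 (mod 23)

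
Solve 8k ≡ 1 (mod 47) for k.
Since 47 is prime, by Fermat 8^(-1) ≡ 8^{45} ≡ 6 (mod 47). Verify: 8 × 6 = 48 ≡ 1 (mod 47)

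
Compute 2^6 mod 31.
By repeated squaring (mod 31): 2^{1}≡2, 2^{2}≡4, 2^{4}≡16. Then 2^{6} = 2^{4+2} ≡ 16 × 4 ≡ 2 (mod 31)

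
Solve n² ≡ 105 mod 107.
The square roots of 105 mod 107 are 76 and 31. Verify: 76² = 5776 ≡ 105 mod 107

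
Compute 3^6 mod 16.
By repeated squaring mod 16: 3^{1}≡3, 3^{2}≡9, 3^{4}≡1. Then 3^{6} = 3^{4+2} ≡ 1 × 9 ≡ 9 mod 16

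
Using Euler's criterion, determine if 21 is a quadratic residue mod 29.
By Euler's criterion: 21^{14} ≡ 28 mod 29. Since this equals -1 (≡ 28), 21 is not a QR.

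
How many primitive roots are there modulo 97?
A prime p has φ(p-1) primitive roots; here φ(96) = 32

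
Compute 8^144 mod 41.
Using Fermat: 8^{40} ≡ 1 mod 41. 144 ≡ 24 mod 40. So 8^{144} ≡ 8^{24} ≡ 37 mod 41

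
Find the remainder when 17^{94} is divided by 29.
By Fermat: 17^{28} ≡ 1 mod 29. 94 = 3×28 + 10. So 17^{94} ≡ 17^{10} ≡ 28 mod 29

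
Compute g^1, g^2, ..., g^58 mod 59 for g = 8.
8^1, 8^2, ..., 8^{58} mod 59: [8, 5, 40, 25, 23, 7, 56, 35, 44, 57, 43, 49, 38, 9, 13, 45, 6, 48, 30, 4, 32, 20, 42, 41, 33, 28, 47, 22, 58, 51, 54, 19, 34, 36, 52, 3, 24, 15, 2, 16, 10, 21, 50, 46, 14, 53, 11, 29, 55, 27, 39, 17, 18, 26, 31, 12, 37, 1]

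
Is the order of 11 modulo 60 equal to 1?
Powers of 11 mod 60: 11^1≡11, 11^2≡1. 11^1≡11≢1, so ord ≠ 1. No, the actual order is 2.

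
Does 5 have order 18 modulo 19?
5^{9} ≡ 1 (mod 19) and 9 < 18, so ord_19(5) = 9 ≠ 18 and 5 is not a primitive root.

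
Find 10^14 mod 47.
By repeated squaring mod 47: 10^{1}≡10, 10^{2}≡6, 10^{4}≡36, 10^{8}≡27. Then 10^{14} = 10^{8+4+2} ≡ 27 × 36 × 6 ≡ 4 mod 47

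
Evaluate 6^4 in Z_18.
6^{4} = 1296 ≡ 0 mod 18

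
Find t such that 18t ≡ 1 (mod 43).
Since 43 is prime, by Fermat 18^(-1) ≡ 18^{41} ≡ 12 (mod 43). Verify: 18 × 12 = 216 ≡ 1 (mod 43)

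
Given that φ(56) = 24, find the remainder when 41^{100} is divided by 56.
By Euler: 41^{24} ≡ 1 (mod 56) since gcd(41, 56) = 1. 100 = 4×24 + 4. So 41^{100} ≡ 41^{4} ≡ 1 (mod 56)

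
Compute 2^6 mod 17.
By repeated squaring (mod 17): 2^{1}≡2, 2^{2}≡4, 2^{4}≡16. Then 2^{6} = 2^{4+2} ≡ 16 × 4 ≡ 13 (mod 17)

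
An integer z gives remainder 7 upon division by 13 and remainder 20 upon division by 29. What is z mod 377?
M = 13 × 29 = 377. M₁ = 29, y₁ ≡ 9 mod 13. M₂ = 13, y₂ ≡ 9 mod 29. z = 7×29×9 + 20×13×9 ≡ 20 mod 377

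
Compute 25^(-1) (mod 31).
Since 31 is prime, by Fermat 25^(-1) ≡ 25^{29} ≡ 5 (mod 31). Verify: 25 × 5 = 125 ≡ 1 (mod 31)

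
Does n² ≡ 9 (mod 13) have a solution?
By Euler's criterion: 9^{6} ≡ 1 (mod 13). Since this equals 1, 9 is a QR.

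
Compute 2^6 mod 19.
By repeated squaring mod 19: 2^{1}≡2, 2^{2}≡4, 2^{4}≡16. Then 2^{6} = 2^{4+2} ≡ 16 × 4 ≡ 7 mod 19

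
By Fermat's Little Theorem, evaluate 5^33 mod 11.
By Fermat: 5^{10} ≡ 1 mod 11. 33 = 3×10 + 3. So 5^{33} ≡ 5^{3} ≡ 4 mod 11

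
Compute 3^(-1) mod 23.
Since 23 is prime, by Fermat 3^(-1) ≡ 3^{21} ≡ 8 mod 23. Verify: 3 × 8 = 24 ≡ 1 mod 23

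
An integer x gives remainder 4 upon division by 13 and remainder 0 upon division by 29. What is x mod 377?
M = 13 × 29 = 377. M₁ = 29, y₁ ≡ 9 mod 13. M₂ = 13, y₂ ≡ 9 mod 29. x = 4×29×9 + 0×13×9 ≡ 290 mod 377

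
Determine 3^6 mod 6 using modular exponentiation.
By repeated squaring mod 6: 3^{1}≡3, 3^{2}≡3, 3^{4}≡3. Then 3^{6} = 3^{4+2} ≡ 3 × 3 ≡ 3 mod 6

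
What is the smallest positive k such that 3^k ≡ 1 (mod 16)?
Powers of 3 mod 16: 3^1≡3, 3^2≡9, 3^3≡11, 3^4≡1. Order = 4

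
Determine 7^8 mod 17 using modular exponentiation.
By repeated squaring (mod 17): 7^{1}≡7, 7^{2}≡15, 7^{4}≡4, 7^{8}≡16. So 7^{8} ≡ 16 (mod 17)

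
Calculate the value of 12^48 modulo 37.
Using Fermat: 12^{36} ≡ 1 mod 37. 48 ≡ 12 mod 36. So 12^{48} ≡ 12^{12} ≡ 26 mod 37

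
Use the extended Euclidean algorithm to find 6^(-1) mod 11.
Extended GCD: 6(2) + 11(-1) = 1. So 6^(-1) ≡ 2 (mod 11). Verify: 6 × 2 = 12 ≡ 1 (mod 11)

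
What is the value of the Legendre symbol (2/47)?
(2/47) = 2^{23} mod 47 = 1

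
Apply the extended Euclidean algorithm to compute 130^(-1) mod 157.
Extended GCD: 130(-64) + 157(53) = 1. So 130^(-1) ≡ -64 ≡ 93 mod 157. Verify: 130 × 93 = 12090 ≡ 1 mod 157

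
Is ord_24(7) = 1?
Powers of 7 mod 24: 7^1≡7, 7^2≡1. 7^1≡7≢1, so ord ≠ 1. No, the actual order is 2.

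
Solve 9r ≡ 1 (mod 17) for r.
Since 17 is prime, by Fermat 9^(-1) ≡ 9^{15} ≡ 2 (mod 17). Verify: 9 × 2 = 18 ≡ 1 (mod 17)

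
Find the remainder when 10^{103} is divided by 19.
By Fermat: 10^{18} ≡ 1 mod 19. 103 = 5×18 + 13. So 10^{103} ≡ 10^{13} ≡ 13 mod 19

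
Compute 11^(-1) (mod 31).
Since 31 is prime, by Fermat 11^(-1) ≡ 11^{29} ≡ 17 (mod 31). Verify: 11 × 17 = 187 ≡ 1 (mod 31)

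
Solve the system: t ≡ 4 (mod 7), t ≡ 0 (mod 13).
M = 7 × 13 = 91. M₁ = 13, y₁ ≡ 6 (mod 7). M₂ = 7, y₂ ≡ 2 (mod 13). t = 4×13×6 + 0×7×2 ≡ 39 (mod 91)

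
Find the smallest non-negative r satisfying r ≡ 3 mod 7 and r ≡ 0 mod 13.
M = 7 × 13 = 91. M₁ = 13, y₁ ≡ 6 mod 7. M₂ = 7, y₂ ≡ 2 mod 13. r = 3×13×6 + 0×7×2 ≡ 52 mod 91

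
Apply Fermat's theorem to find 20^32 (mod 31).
By Fermat: 20^{30} ≡ 1 (mod 31). So 20^{32} = 20^{30} · 20^{2} ≡ 20^{2} ≡ 28 (mod 31)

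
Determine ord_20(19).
Powers of 19 mod 20: 19^1≡19, 19^2≡1. ord_20(19) = 2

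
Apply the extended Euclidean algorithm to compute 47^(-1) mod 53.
Extended GCD: 47(-9) + 53(8) = 1. So 47^(-1) ≡ -9 ≡ 44 mod 53. Verify: 47 × 44 = 2068 ≡ 1 mod 53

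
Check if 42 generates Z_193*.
42^{32} ≡ 1 mod 193 and 32 < 192, so ord_193(42) = 32 ≠ 192 and 42 is not a primitive root.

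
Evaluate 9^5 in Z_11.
By repeated squaring mod 11: 9^{1}≡9, 9^{2}≡4, 9^{4}≡5. Then 9^{5} = 9^{4+1} ≡ 5 × 9 ≡ 1 mod 11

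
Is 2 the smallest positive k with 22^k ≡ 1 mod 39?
Powers of 22 mod 39: 22^1≡22, 22^2≡16, 22^3≡1. 22^2≡16≢1, so ord ≠ 2. No, the actual order is 3.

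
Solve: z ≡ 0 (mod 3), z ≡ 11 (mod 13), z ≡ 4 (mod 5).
M = 3 × 13 × 5 = 195. M₁ = 65, y₁ ≡ 2 (mod 3). M₂ = 15, y₂ ≡ 7 (mod 13). M₃ = 39, y₃ ≡ 4 (mod 5). z = 0×65×2 + 11×15×7 + 4×39×4 ≡ 24 (mod 195)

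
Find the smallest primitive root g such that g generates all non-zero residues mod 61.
g = 2. Powers: [2, 4, 8, 16, 32, 3, 6, 12, 24, 48, ...] generates all 60 non-zero residues.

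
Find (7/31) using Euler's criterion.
(7/31) = 7^{15} mod 31 = 1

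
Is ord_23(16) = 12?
Powers of 16 mod 23: 16^1≡16, 16^2≡3, 16^3≡2, 16^4≡9, 16^5≡6, 16^6≡4, 16^7≡18, 16^8≡12, 16^9≡8, 16^10≡13, 16^11≡1. Already 16^11≡1, so the order is 11 < 12. No, the actual order is 11.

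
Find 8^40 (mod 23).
Using Fermat: 8^{22} ≡ 1 (mod 23). 40 ≡ 18 (mod 22). So 8^{40} ≡ 8^{18} ≡ 12 (mod 23)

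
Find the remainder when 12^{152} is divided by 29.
By Fermat: 12^{28} ≡ 1 (mod 29). 152 = 5×28 + 12. So 12^{152} ≡ 12^{12} ≡ 1 (mod 29)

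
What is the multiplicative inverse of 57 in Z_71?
Since 71 is prime, by Fermat 57^(-1) ≡ 57^{69} ≡ 5 (mod 71). Verify: 57 × 5 = 285 ≡ 1 (mod 71)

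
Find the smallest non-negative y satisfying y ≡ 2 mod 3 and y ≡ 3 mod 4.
M = 3 × 4 = 12. M₁ = 4, y₁ ≡ 1 mod 3. M₂ = 3, y₂ ≡ 3 mod 4. y = 2×4×1 + 3×3×3 ≡ 11 mod 12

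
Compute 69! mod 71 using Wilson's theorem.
(70)! = (69)! × (70) ≡ -1 mod 71. So (69)! ≡ -1 × (70)^(-1) ≡ (-1)×(-1) = 1 mod 71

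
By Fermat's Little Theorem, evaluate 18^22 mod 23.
By Fermat's Little Theorem, 18^{22} ≡ 1 mod 23 since 23 is prime and gcd(18, 23) = 1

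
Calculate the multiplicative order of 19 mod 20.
Powers of 19 mod 20: 19^1≡19, 19^2≡1. So the order of 19 is 2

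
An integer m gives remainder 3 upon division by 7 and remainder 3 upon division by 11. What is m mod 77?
M = 7 × 11 = 77. M₁ = 11, y₁ ≡ 2 mod 7. M₂ = 7, y₂ ≡ 8 mod 11. m = 3×11×2 + 3×7×8 ≡ 3 mod 77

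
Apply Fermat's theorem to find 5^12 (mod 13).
By Fermat's Little Theorem, 5^{12} ≡ 1 (mod 13) since 13 is prime and gcd(5, 13) = 1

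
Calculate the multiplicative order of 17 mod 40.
Powers of 17 mod 40: 17^1≡17, 17^2≡9, 17^3≡33, 17^4≡1. Order = 4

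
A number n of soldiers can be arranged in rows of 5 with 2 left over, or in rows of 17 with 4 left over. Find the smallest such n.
M = 5 × 17 = 85. M₁ = 17, y₁ ≡ 3 (mod 5). M₂ = 5, y₂ ≡ 7 (mod 17). n = 2×17×3 + 4×5×7 ≡ 72 (mod 85)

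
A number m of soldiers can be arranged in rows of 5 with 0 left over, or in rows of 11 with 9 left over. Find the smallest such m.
M = 5 × 11 = 55. M₁ = 11, y₁ ≡ 1 (mod 5). M₂ = 5, y₂ ≡ 9 (mod 11). m = 0×11×1 + 9×5×9 ≡ 20 (mod 55)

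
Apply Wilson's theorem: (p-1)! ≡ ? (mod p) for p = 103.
By Wilson's theorem, (102)! ≡ -1 ≡ 102 mod 103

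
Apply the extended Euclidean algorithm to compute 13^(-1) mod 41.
Extended GCD: 13(19) + 41(-6) = 1. So 13^(-1) ≡ 19 mod 41. Verify: 13 × 19 = 247 ≡ 1 mod 41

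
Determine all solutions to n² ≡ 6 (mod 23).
The square roots of 6 mod 23 are 12 and 11. Verify: 12² = 144 ≡ 6 (mod 23)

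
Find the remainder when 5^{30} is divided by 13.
By Fermat: 5^{12} ≡ 1 (mod 13). 30 = 2×12 + 6. So 5^{30} ≡ 5^{6} ≡ 12 (mod 13)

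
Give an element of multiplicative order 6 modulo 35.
4 has order 6 mod 35 since 4^{6} ≡ 1 mod 35 and no smaller power works.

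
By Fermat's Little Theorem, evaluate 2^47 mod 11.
By Fermat: 2^{10} ≡ 1 (mod 11). 47 = 4×10 + 7. So 2^{47} ≡ 2^{7} ≡ 7 (mod 11)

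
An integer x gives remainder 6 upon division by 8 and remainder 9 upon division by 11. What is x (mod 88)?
M = 8 × 11 = 88. M₁ = 11, y₁ ≡ 3 (mod 8). M₂ = 8, y₂ ≡ 7 (mod 11). x = 6×11×3 + 9×8×7 ≡ 86 (mod 88)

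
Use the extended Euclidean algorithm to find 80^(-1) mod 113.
Extended GCD: 80(-24) + 113(17) = 1. So 80^(-1) ≡ -24 ≡ 89 (mod 113). Verify: 80 × 89 = 7120 ≡ 1 (mod 113)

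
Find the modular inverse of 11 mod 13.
Since 13 is prime, by Fermat 11^(-1) ≡ 11^{11} ≡ 6 (mod 13). Verify: 11 × 6 = 66 ≡ 1 (mod 13)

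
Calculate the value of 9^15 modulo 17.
By repeated squaring mod 17: 9^{1}≡9, 9^{2}≡13, 9^{4}≡16, 9^{8}≡1. Then 9^{15} = 9^{8+4+2+1} ≡ 1 × 16 × 13 × 9 ≡ 2 mod 17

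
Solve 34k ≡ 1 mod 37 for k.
Since 37 is prime, by Fermat 34^(-1) ≡ 34^{35} ≡ 12 mod 37. Verify: 34 × 12 = 408 ≡ 1 mod 37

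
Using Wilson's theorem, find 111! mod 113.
(112)! = (111)! × (112) ≡ -1 mod 113. So (111)! ≡ -1 × (112)^(-1) ≡ (-1)×(-1) = 1 mod 113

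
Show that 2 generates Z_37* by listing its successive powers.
2^1, 2^2, ..., 2^{36} mod 37: [2, 4, 8, 16, 32, 27, 17, 34, 31, 25, 13, 26, 15, 30, 23, 9, 18, 36, 35, 33, 29, 21, 5, 10, 20, 3, 6, 12, 24, 11, 22, 7, 14, 28, 19, 1]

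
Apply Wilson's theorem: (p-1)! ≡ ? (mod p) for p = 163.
By Wilson's theorem, (162)! ≡ -1 ≡ 162 mod 163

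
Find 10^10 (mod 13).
By repeated squaring (mod 13): 10^{1}≡10, 10^{2}≡9, 10^{4}≡3, 10^{8}≡9. Then 10^{10} = 10^{8+2} ≡ 9 × 9 ≡ 3 (mod 13)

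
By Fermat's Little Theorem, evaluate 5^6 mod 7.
By Fermat's Little Theorem, 5^{6} ≡ 1 mod 7 since 7 is prime and gcd(5, 7) = 1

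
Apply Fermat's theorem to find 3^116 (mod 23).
By Fermat: 3^{22} ≡ 1 (mod 23). 116 = 5×22 + 6. So 3^{116} ≡ 3^{6} ≡ 16 (mod 23)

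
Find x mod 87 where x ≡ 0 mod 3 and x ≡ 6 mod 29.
M = 3 × 29 = 87. M₁ = 29, y₁ ≡ 2 mod 3. M₂ = 3, y₂ ≡ 10 mod 29. x = 0×29×2 + 6×3×10 ≡ 6 mod 87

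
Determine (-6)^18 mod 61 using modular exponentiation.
By repeated squaring mod 61: (-6)^{1}≡55, (-6)^{2}≡36, (-6)^{4}≡15, (-6)^{8}≡42, (-6)^{16}≡56. Then (-6)^{18} = (-6)^{16+2} ≡ 56 × 36 ≡ 3 mod 61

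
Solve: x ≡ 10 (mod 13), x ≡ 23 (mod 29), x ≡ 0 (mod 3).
M = 13 × 29 × 3 = 1131. M₁ = 87, y₁ ≡ 3 (mod 13). M₂ = 39, y₂ ≡ 3 (mod 29). M₃ = 377, y₃ ≡ 2 (mod 3). x = 10×87×3 + 23×39×3 + 0×377×2 ≡ 777 (mod 1131)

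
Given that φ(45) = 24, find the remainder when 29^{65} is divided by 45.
By Euler: 29^{24} ≡ 1 mod 45 since gcd(29, 45) = 1. 65 = 2×24 + 17. So 29^{65} ≡ 29^{17} ≡ 14 mod 45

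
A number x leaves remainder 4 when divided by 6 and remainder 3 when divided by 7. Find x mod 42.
M = 6 × 7 = 42. M₁ = 7, y₁ ≡ 1 mod 6. M₂ = 6, y₂ ≡ 6 mod 7. x = 4×7×1 + 3×6×6 ≡ 10 mod 42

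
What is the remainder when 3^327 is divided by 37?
Using Fermat: 3^{36} ≡ 1 (mod 37). 327 ≡ 3 (mod 36). So 3^{327} ≡ 3^{3} ≡ 27 (mod 37)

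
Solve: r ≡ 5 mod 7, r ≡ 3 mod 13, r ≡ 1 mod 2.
M = 7 × 13 × 2 = 182. M₁ = 26, y₁ ≡ 3 mod 7. M₂ = 14, y₂ ≡ 1 mod 13. M₃ = 91, y₃ ≡ 1 mod 2. r = 5×26×3 + 3×14×1 + 1×91×1 ≡ 159 mod 182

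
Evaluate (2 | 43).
(2/43) = 2^{21} mod 43 = -1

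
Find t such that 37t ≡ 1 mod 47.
Since 47 is prime, by Fermat 37^(-1) ≡ 37^{45} ≡ 14 mod 47. Verify: 37 × 14 = 518 ≡ 1 mod 47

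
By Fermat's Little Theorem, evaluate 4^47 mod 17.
By Fermat: 4^{16} ≡ 1 mod 17. 47 = 2×16 + 15. So 4^{47} ≡ 4^{15} ≡ 13 mod 17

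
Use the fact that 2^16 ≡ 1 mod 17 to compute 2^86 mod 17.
By Fermat: 2^{16} ≡ 1 mod 17. 86 = 5×16 + 6. So 2^{86} ≡ 2^{6} ≡ 13 mod 17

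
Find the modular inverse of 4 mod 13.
Since 13 is prime, by Fermat 4^(-1) ≡ 4^{11} ≡ 10 mod 13. Verify: 4 × 10 = 40 ≡ 1 mod 13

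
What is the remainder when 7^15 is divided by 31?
By repeated squaring mod 31: 7^{1}≡7, 7^{2}≡18, 7^{4}≡14, 7^{8}≡10. Then 7^{15} = 7^{8+4+2+1} ≡ 10 × 14 × 18 × 7 ≡ 1 mod 31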